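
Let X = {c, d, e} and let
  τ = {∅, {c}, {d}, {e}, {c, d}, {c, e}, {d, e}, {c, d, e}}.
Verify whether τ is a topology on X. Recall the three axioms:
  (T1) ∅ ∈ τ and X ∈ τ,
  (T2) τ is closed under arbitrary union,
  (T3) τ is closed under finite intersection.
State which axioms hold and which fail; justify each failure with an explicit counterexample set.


τ IS a topology on X.

Axiom (T1): ∅ ∈ τ? Yes; X ∈ τ? Yes.
Axiom (T2/T3): check pairwise unions and intersections of members of τ.
All pairwise intersections and unions checked — each lies in τ. Therefore τ satisfies (T1), (T2), (T3): it IS a topology on X.


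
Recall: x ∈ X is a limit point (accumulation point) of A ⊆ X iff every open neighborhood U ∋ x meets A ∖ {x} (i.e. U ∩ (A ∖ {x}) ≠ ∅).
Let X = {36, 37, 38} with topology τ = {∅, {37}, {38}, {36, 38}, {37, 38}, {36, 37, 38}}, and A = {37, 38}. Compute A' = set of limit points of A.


A' = {36}

For each x ∈ X, list the open sets U ∈ τ with x ∈ U, then check whether U ∩ (A ∖ {x}) ≠ ∅ for every such U.
  x = 36: opens ∋ x are {36, 38}, {36, 37, 38}; each meets A ∖ {36}, so x IS a limit point.
  x = 37: open {37} ∋ x has {37} ∩ (A ∖ {37}) = ∅, so x is NOT a limit point.
  x = 38: open {38} ∋ x has {38} ∩ (A ∖ {38}) = ∅, so x is NOT a limit point.
Collecting: A' = {36}.


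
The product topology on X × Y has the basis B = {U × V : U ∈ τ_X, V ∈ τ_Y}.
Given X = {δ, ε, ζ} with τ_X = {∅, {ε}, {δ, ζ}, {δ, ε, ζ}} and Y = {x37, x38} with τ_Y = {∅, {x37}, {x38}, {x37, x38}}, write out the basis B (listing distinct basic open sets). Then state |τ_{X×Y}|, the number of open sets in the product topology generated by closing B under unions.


Basis B = {∅ × ∅, {ε} × {x37}, {ε} × {x38}, {δ, ζ} × {x37}, {δ, ζ} × {x38}, {ε} × {x37, x38}, {δ, ε, ζ} × {x37}, {δ, ε, ζ} × {x38}, {δ, ζ} × {x37, x38}, {δ, ε, ζ} × {x37, x38}}; |τ_{X×Y}| = 16.

Enumerate products U × V with U ∈ τ_X, V ∈ τ_Y (deduplicated):
  ∅ × ∅ = {} (∅)
  {ε} × {x37} = {(ε,x37)}
  {ε} × {x38} = {(ε,x38)}
  {δ, ζ} × {x37} = {(δ,x37), (ζ,x37)}
  {δ, ζ} × {x38} = {(δ,x38), (ζ,x38)}
  {ε} × {x37, x38} = {(ε,x37), (ε,x38)}
  {δ, ε, ζ} × {x37} = {(δ,x37), (ε,x37), (ζ,x37)}
  {δ, ε, ζ} × {x38} = {(δ,x38), (ε,x38), (ζ,x38)}
  {δ, ζ} × {x37, x38} = {(δ,x37), (δ,x38), (ζ,x37), (ζ,x38)}
  {δ, ε, ζ} × {x37, x38} = {(δ,x37), (δ,x38), (ε,x37), (ε,x38), (ζ,x37), (ζ,x38)}
These 10 distinct sets form the basis B.
Close under arbitrary unions to get τ_{X×Y}; counting gives |τ_{X×Y}| = 16.


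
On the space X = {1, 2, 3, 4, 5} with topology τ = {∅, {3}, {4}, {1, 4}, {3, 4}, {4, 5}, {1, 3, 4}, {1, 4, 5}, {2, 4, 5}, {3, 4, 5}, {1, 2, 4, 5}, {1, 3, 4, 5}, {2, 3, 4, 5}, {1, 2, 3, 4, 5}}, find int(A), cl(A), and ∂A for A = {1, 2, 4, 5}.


int(A) = {1, 2, 4, 5}, cl(A) = {1, 2, 4, 5}, ∂A = ∅.

Closed sets in (X, τ) are complements of opens:
  closed(X, τ) = {∅, {1}, {2}, {3}, {1, 2}, {1, 3}, {2, 3}, {2, 5}, {1, 2, 3}, {1, 2, 5}, {2, 3, 5}, {1, 2, 3, 5}, {1, 2, 4, 5}, {1, 2, 3, 4, 5}}.
int(A) = ⋃ {U ∈ τ : U ⊆ A}. Opens contained in A: ∅, {4}, {1, 4}, {4, 5}, {1, 4, 5}, {2, 4, 5}, {1, 2, 4, 5}.
Taking the union of these: int(A) = {1, 2, 4, 5}.
cl(A) = ⋂ {C closed : A ⊆ C}. Closed sets containing A: {1, 2, 4, 5}, {1, 2, 3, 4, 5}.
Intersecting these: cl(A) = {1, 2, 4, 5}.
∂A = cl(A) ∖ int(A) = {1, 2, 4, 5} ∖ {1, 2, 4, 5} = ∅.


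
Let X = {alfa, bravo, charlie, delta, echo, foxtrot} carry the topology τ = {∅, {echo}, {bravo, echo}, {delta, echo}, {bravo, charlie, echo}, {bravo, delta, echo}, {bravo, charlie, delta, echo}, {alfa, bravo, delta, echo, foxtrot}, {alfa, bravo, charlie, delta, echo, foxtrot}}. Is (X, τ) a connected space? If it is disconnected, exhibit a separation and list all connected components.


(X, τ) is connected.

Find clopen sets (U ∈ τ with X ∖ U ∈ τ):
  U = ∅, X ∖ U = {alfa, bravo, charlie, delta, echo, foxtrot} — both open, so U is clopen.
  U = {alfa, bravo, charlie, delta, echo, foxtrot}, X ∖ U = ∅ — both open, so U is clopen.
Only trivial clopens (∅ and X) exist, so (X, τ) is connected.
Compute connected components by grouping points that agree on all clopens:
  component: {alfa, bravo, charlie, delta, echo, foxtrot}


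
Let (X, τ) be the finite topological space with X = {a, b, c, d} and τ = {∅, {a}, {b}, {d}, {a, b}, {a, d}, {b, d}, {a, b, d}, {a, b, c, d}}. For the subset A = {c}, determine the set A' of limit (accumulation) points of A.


A' = ∅

For each x ∈ X, list the open sets U ∈ τ with x ∈ U, then check whether U ∩ (A ∖ {x}) ≠ ∅ for every such U.
  x = a: open {a} ∋ x has {a} ∩ (A ∖ {a}) = ∅, so x is NOT a limit point.
  x = b: open {b} ∋ x has {b} ∩ (A ∖ {b}) = ∅, so x is NOT a limit point.
  x = c: open {a, b, c, d} ∋ x has {a, b, c, d} ∩ (A ∖ {c}) = ∅, so x is NOT a limit point.
  x = d: open {d} ∋ x has {d} ∩ (A ∖ {d}) = ∅, so x is NOT a limit point.
Collecting: A' = ∅.


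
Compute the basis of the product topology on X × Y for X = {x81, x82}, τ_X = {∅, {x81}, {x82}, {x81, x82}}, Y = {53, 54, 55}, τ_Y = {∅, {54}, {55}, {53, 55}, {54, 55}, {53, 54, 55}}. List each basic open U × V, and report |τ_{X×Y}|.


Basis B = {∅ × ∅, {x81} × {54}, {x81} × {55}, {x82} × {54}, {x82} × {55}, {x81} × {53, 55}, {x81} × {54, 55}, {x81, x82} × {54}, {x81, x82} × {55}, {x82} × {53, 55}, {x82} × {54, 55}, {x81} × {53, 54, 55}, {x82} × {53, 54, 55}, {x81, x82} × {53, 55}, {x81, x82} × {54, 55}, {x81, x82} × {53, 54, 55}}; |τ_{X×Y}| = 36.

Enumerate products U × V with U ∈ τ_X, V ∈ τ_Y (deduplicated):
  ∅ × ∅ = {} (∅)
  {x81} × {54} = {(x81,54)}
  {x81} × {55} = {(x81,55)}
  {x82} × {54} = {(x82,54)}
  {x82} × {55} = {(x82,55)}
  {x81} × {53, 55} = {(x81,53), (x81,55)}
  {x81} × {54, 55} = {(x81,54), (x81,55)}
  {x81, x82} × {54} = {(x81,54), (x82,54)}
  {x81, x82} × {55} = {(x81,55), (x82,55)}
  {x82} × {53, 55} = {(x82,53), (x82,55)}
  {x82} × {54, 55} = {(x82,54), (x82,55)}
  {x81} × {53, 54, 55} = {(x81,53), (x81,54), (x81,55)}
  {x82} × {53, 54, 55} = {(x82,53), (x82,54), (x82,55)}
  {x81, x82} × {53, 55} = {(x81,53), (x81,55), (x82,53), (x82,55)}
  {x81, x82} × {54, 55} = {(x81,54), (x81,55), (x82,54), (x82,55)}
  {x81, x82} × {53, 54, 55} = {(x81,53), (x81,54), (x81,55), (x82,53), (x82,54), (x82,55)}
These 16 distinct sets form the basis B.
Close under arbitrary unions to get τ_{X×Y}; counting gives |τ_{X×Y}| = 36.


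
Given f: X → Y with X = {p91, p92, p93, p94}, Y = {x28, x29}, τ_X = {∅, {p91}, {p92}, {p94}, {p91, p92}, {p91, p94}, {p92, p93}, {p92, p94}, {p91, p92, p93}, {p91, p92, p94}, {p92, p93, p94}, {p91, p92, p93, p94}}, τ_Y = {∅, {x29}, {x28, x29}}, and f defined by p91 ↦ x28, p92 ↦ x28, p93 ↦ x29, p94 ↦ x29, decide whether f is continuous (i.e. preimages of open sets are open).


f is NOT continuous.

Compute f^{-1}(U) for each U ∈ τ_Y:
  U = ∅: f^{-1}(U) = ∅ ∈ τ_X ✓.
  U = {x29}: f^{-1}(U) = {p93, p94} ∉ τ_X ✗.
  U = {x28, x29}: f^{-1}(U) = {p91, p92, p93, p94} ∈ τ_X ✓.
Found U = {x29} with f^{-1}(U) = {p93, p94} not in τ_X. Therefore f is NOT continuous.


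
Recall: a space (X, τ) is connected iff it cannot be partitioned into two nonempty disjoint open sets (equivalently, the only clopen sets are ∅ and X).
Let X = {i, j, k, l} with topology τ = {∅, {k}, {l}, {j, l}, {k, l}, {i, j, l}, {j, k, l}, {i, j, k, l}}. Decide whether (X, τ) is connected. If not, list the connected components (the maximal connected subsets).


(X, τ) is disconnected; components = [{k}, {i, j, l}].

Find clopen sets (U ∈ τ with X ∖ U ∈ τ):
  U = ∅, X ∖ U = {i, j, k, l} — both open, so U is clopen.
  U = {k}, X ∖ U = {i, j, l} — both open, so U is clopen.
  U = {i, j, l}, X ∖ U = {k} — both open, so U is clopen.
  U = {i, j, k, l}, X ∖ U = ∅ — both open, so U is clopen.
Nontrivial clopen(s) exist: e.g. {k}. So (X, τ) is disconnected.
Compute connected components by grouping points that agree on all clopens:
  component: {k}
  component: {i, j, l}


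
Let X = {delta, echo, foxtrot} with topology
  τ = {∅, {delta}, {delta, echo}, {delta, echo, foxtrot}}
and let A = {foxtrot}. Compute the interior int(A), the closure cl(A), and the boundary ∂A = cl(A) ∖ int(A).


int(A) = ∅, cl(A) = {foxtrot}, ∂A = {foxtrot}.

Closed sets in (X, τ) are complements of opens:
  closed(X, τ) = {∅, {foxtrot}, {echo, foxtrot}, {delta, echo, foxtrot}}.
int(A) = ⋃ {U ∈ τ : U ⊆ A}. Opens contained in A: ∅.
Taking the union of these: int(A) = ∅.
cl(A) = ⋂ {C closed : A ⊆ C}. Closed sets containing A: {foxtrot}, {echo, foxtrot}, {delta, echo, foxtrot}.
Intersecting these: cl(A) = {foxtrot}.
∂A = cl(A) ∖ int(A) = {foxtrot} ∖ ∅ = {foxtrot}.


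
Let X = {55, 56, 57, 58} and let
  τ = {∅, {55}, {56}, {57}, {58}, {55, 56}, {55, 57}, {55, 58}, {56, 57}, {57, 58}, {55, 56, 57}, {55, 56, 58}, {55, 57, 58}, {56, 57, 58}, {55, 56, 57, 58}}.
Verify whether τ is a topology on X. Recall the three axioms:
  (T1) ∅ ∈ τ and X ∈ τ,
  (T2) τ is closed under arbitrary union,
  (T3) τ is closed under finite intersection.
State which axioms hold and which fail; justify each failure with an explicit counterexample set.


τ is NOT a topology on X.

Axiom (T1): ∅ ∈ τ? Yes; X ∈ τ? Yes.
Axiom (T2/T3): check pairwise unions and intersections of members of τ.
Counterexample for (T2): {56} ∪ {58} = {56, 58} ∉ τ. Therefore τ is NOT a topology.


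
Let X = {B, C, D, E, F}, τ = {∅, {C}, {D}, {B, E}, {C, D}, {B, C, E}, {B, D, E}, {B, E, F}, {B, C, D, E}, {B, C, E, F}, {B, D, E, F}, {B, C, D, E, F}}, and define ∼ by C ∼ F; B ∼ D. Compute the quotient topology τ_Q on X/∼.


X/∼ = {[B=D], [C=F], [E]}; |τ_Q| = 3.

Equivalence classes: [B=D], [C=F], [E].
Quotient map π: X → X/∼ sends B ↦ [B=D], C ↦ [C=F], D ↦ [B=D], E ↦ [E], F ↦ [C=F].
For each subset V ⊆ X/∼, compute π^{-1}(V) ⊆ X and check whether π^{-1}(V) ∈ τ. V is open in τ_Q iff π^{-1}(V) ∈ τ.
  V = {}: π^{-1}(V) = ∅ ∈ τ ✓.
  V = {[B=D]}: π^{-1}(V) = {B, D} ∉ τ ✗.
  V = {[C=F]}: π^{-1}(V) = {C, F} ∉ τ ✗.
  V = {[B=D], [C=F]}: π^{-1}(V) = {B, C, D, F} ∉ τ ✗.
  V = {[E]}: π^{-1}(V) = {E} ∉ τ ✗.
  V = {[B=D], [E]}: π^{-1}(V) = {B, D, E} ∈ τ ✓.
  V = {[C=F], [E]}: π^{-1}(V) = {C, E, F} ∉ τ ✗.
  V = {[B=D], [C=F], [E]}: π^{-1}(V) = {B, C, D, E, F} ∈ τ ✓.
Open sets in the quotient: τ_Q = {{}, {[B=D], [E]}, {[B=D], [C=F], [E]}} (3 elements).


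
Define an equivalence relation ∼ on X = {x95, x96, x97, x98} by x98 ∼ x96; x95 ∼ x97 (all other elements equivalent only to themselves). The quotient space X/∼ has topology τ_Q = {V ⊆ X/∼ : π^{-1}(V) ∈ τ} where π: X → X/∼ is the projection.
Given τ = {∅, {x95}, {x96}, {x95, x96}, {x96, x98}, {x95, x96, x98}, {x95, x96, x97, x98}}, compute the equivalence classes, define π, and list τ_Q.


X/∼ = {[x95=x97], [x96=x98]}; |τ_Q| = 3.

Equivalence classes: [x95=x97], [x96=x98].
Quotient map π: X → X/∼ sends x95 ↦ [x95=x97], x96 ↦ [x96=x98], x97 ↦ [x95=x97], x98 ↦ [x96=x98].
For each subset V ⊆ X/∼, compute π^{-1}(V) ⊆ X and check whether π^{-1}(V) ∈ τ. V is open in τ_Q iff π^{-1}(V) ∈ τ.
  V = {}: π^{-1}(V) = ∅ ∈ τ ✓.
  V = {[x95=x97]}: π^{-1}(V) = {x95, x97} ∉ τ ✗.
  V = {[x96=x98]}: π^{-1}(V) = {x96, x98} ∈ τ ✓.
  V = {[x95=x97], [x96=x98]}: π^{-1}(V) = {x95, x96, x97, x98} ∈ τ ✓.
Open sets in the quotient: τ_Q = {{}, {[x96=x98]}, {[x95=x97], [x96=x98]}} (3 elements).


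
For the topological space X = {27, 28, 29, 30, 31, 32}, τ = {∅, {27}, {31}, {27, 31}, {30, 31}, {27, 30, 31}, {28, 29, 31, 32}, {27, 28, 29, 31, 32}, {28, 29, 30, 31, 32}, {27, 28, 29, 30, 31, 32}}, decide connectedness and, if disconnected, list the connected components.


(X, τ) is disconnected; components = [{27}, {28, 29, 30, 31, 32}].

Find clopen sets (U ∈ τ with X ∖ U ∈ τ):
  U = ∅, X ∖ U = {27, 28, 29, 30, 31, 32} — both open, so U is clopen.
  U = {27}, X ∖ U = {28, 29, 30, 31, 32} — both open, so U is clopen.
  U = {28, 29, 30, 31, 32}, X ∖ U = {27} — both open, so U is clopen.
  U = {27, 28, 29, 30, 31, 32}, X ∖ U = ∅ — both open, so U is clopen.
Nontrivial clopen(s) exist: e.g. {27}. So (X, τ) is disconnected.
Compute connected components by grouping points that agree on all clopens:
  component: {27}
  component: {28, 29, 30, 31, 32}


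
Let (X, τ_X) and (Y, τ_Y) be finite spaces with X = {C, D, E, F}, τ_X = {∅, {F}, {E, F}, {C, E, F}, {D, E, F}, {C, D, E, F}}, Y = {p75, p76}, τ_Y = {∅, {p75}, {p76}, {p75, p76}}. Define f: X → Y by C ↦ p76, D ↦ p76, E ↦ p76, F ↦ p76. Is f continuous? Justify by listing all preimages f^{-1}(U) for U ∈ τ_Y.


f IS continuous.

Compute f^{-1}(U) for each U ∈ τ_Y:
  U = ∅: f^{-1}(U) = ∅ ∈ τ_X ✓.
  U = {p75}: f^{-1}(U) = ∅ ∈ τ_X ✓.
  U = {p76}: f^{-1}(U) = {C, D, E, F} ∈ τ_X ✓.
  U = {p75, p76}: f^{-1}(U) = {C, D, E, F} ∈ τ_X ✓.
Every preimage lies in τ_X, so f IS continuous.


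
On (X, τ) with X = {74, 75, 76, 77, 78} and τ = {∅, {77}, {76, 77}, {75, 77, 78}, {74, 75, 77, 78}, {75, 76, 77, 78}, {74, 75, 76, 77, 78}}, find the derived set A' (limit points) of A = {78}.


A' = {74, 75}

For each x ∈ X, list the open sets U ∈ τ with x ∈ U, then check whether U ∩ (A ∖ {x}) ≠ ∅ for every such U.
  x = 74: opens ∋ x are {74, 75, 77, 78}, {74, 75, 76, 77, 78}; each meets A ∖ {74}, so x IS a limit point.
  x = 75: opens ∋ x are {75, 77, 78}, {74, 75, 77, 78}, {75, 76, 77, 78}, {74, 75, 76, 77, 78}; each meets A ∖ {75}, so x IS a limit point.
  x = 76: open {76, 77} ∋ x has {76, 77} ∩ (A ∖ {76}) = ∅, so x is NOT a limit point.
  x = 77: open {77} ∋ x has {77} ∩ (A ∖ {77}) = ∅, so x is NOT a limit point.
  x = 78: open {75, 77, 78} ∋ x has {75, 77, 78} ∩ (A ∖ {78}) = ∅, so x is NOT a limit point.
Collecting: A' = {74, 75}.


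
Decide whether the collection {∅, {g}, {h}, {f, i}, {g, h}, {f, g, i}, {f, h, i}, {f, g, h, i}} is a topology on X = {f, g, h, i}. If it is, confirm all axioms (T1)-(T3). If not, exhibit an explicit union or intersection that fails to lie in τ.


τ IS a topology on X.

Axiom (T1): ∅ ∈ τ? Yes; X ∈ τ? Yes.
Axiom (T2/T3): check pairwise unions and intersections of members of τ.
All pairwise intersections and unions checked — each lies in τ. Therefore τ satisfies (T1), (T2), (T3): it IS a topology on X.


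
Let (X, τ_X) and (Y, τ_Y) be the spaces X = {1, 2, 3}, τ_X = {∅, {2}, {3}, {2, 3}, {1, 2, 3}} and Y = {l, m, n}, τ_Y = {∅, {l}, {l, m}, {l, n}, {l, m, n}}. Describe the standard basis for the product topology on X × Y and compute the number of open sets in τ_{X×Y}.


Basis B = {∅ × ∅, {2} × {l}, {3} × {l}, {2} × {l, m}, {2} × {l, n}, {2, 3} × {l}, {3} × {l, m}, {3} × {l, n}, {1, 2, 3} × {l}, {2} × {l, m, n}, {3} × {l, m, n}, {2, 3} × {l, m}, {2, 3} × {l, n}, {1, 2, 3} × {l, m}, {1, 2, 3} × {l, n}, {2, 3} × {l, m, n}, {1, 2, 3} × {l, m, n}}; |τ_{X×Y}| = 50.

Enumerate products U × V with U ∈ τ_X, V ∈ τ_Y (deduplicated):
  ∅ × ∅ = {} (∅)
  {2} × {l} = {(2,l)}
  {3} × {l} = {(3,l)}
  {2} × {l, m} = {(2,l), (2,m)}
  {2} × {l, n} = {(2,l), (2,n)}
  {2, 3} × {l} = {(2,l), (3,l)}
  {3} × {l, m} = {(3,l), (3,m)}
  {3} × {l, n} = {(3,l), (3,n)}
  {1, 2, 3} × {l} = {(1,l), (2,l), (3,l)}
  {2} × {l, m, n} = {(2,l), (2,m), (2,n)}
  {3} × {l, m, n} = {(3,l), (3,m), (3,n)}
  {2, 3} × {l, m} = {(2,l), (2,m), (3,l), (3,m)}
  {2, 3} × {l, n} = {(2,l), (2,n), (3,l), (3,n)}
  {1, 2, 3} × {l, m} = {(1,l), (1,m), (2,l), (2,m), (3,l), (3,m)}
  {1, 2, 3} × {l, n} = {(1,l), (1,n), (2,l), (2,n), (3,l), (3,n)}
  {2, 3} × {l, m, n} = {(2,l), (2,m), (2,n), (3,l), (3,m), (3,n)}
  {1, 2, 3} × {l, m, n} = {(1,l), (1,m), (1,n), (2,l), (2,m), (2,n), (3,l), (3,m), (3,n)}
These 17 distinct sets form the basis B.
Close under arbitrary unions to get τ_{X×Y}; counting gives |τ_{X×Y}| = 50.


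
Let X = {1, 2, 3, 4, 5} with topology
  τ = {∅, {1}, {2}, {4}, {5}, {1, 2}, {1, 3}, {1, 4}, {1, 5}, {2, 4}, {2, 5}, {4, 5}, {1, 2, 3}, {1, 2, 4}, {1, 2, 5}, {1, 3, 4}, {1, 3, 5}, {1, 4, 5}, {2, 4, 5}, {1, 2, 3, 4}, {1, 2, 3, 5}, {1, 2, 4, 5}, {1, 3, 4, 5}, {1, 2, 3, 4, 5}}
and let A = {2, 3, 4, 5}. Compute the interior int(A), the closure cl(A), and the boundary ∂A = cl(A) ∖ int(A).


int(A) = {2, 4, 5}, cl(A) = {2, 3, 4, 5}, ∂A = {3}.

Closed sets in (X, τ) are complements of opens:
  closed(X, τ) = {∅, {2}, {3}, {4}, {5}, {1, 3}, {2, 3}, {2, 4}, {2, 5}, {3, 4}, {3, 5}, {4, 5}, {1, 2, 3}, {1, 3, 4}, {1, 3, 5}, {2, 3, 4}, {2, 3, 5}, {2, 4, 5}, {3, 4, 5}, {1, 2, 3, 4}, {1, 2, 3, 5}, {1, 3, 4, 5}, {2, 3, 4, 5}, {1, 2, 3, 4, 5}}.
int(A) = ⋃ {U ∈ τ : U ⊆ A}. Opens contained in A: ∅, {2}, {4}, {5}, {2, 4}, {2, 5}, {4, 5}, {2, 4, 5}.
Taking the union of these: int(A) = {2, 4, 5}.
cl(A) = ⋂ {C closed : A ⊆ C}. Closed sets containing A: {2, 3, 4, 5}, {1, 2, 3, 4, 5}.
Intersecting these: cl(A) = {2, 3, 4, 5}.
∂A = cl(A) ∖ int(A) = {2, 3, 4, 5} ∖ {2, 4, 5} = {3}.


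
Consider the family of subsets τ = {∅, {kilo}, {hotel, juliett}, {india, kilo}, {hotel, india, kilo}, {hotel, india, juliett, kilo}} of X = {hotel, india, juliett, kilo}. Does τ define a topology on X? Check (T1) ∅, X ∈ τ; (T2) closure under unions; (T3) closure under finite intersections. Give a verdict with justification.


τ is NOT a topology on X.

Axiom (T1): ∅ ∈ τ? Yes; X ∈ τ? Yes.
Axiom (T2/T3): check pairwise unions and intersections of members of τ.
Counterexample for (T2): {kilo} ∪ {hotel, juliett} = {hotel, juliett, kilo} ∉ τ. Therefore τ is NOT a topology.


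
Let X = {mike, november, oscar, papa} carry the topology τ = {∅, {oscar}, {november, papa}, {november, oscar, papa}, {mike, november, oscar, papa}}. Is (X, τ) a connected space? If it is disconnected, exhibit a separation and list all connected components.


(X, τ) is connected.

Find clopen sets (U ∈ τ with X ∖ U ∈ τ):
  U = ∅, X ∖ U = {mike, november, oscar, papa} — both open, so U is clopen.
  U = {mike, november, oscar, papa}, X ∖ U = ∅ — both open, so U is clopen.
Only trivial clopens (∅ and X) exist, so (X, τ) is connected.
Compute connected components by grouping points that agree on all clopens:
  component: {mike, november, oscar, papa}


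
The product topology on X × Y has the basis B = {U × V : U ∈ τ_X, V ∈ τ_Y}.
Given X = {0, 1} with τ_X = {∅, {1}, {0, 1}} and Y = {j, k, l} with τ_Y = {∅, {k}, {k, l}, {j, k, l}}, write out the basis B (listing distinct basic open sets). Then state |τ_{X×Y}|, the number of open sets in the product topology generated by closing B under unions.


Basis B = {∅ × ∅, {1} × {k}, {0, 1} × {k}, {1} × {k, l}, {1} × {j, k, l}, {0, 1} × {k, l}, {0, 1} × {j, k, l}}; |τ_{X×Y}| = 10.

Enumerate products U × V with U ∈ τ_X, V ∈ τ_Y (deduplicated):
  ∅ × ∅ = {} (∅)
  {1} × {k} = {(1,k)}
  {0, 1} × {k} = {(0,k), (1,k)}
  {1} × {k, l} = {(1,k), (1,l)}
  {1} × {j, k, l} = {(1,j), (1,k), (1,l)}
  {0, 1} × {k, l} = {(0,k), (0,l), (1,k), (1,l)}
  {0, 1} × {j, k, l} = {(0,j), (0,k), (0,l), (1,j), (1,k), (1,l)}
These 7 distinct sets form the basis B.
Close under arbitrary unions to get τ_{X×Y}; counting gives |τ_{X×Y}| = 10.


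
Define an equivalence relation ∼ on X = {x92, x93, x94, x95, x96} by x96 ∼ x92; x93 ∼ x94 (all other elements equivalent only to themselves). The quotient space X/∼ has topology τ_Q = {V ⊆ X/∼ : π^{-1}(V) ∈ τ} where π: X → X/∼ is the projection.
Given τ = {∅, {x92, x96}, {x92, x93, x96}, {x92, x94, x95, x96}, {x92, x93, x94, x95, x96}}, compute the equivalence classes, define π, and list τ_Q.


X/∼ = {[x92=x96], [x93=x94], [x95]}; |τ_Q| = 3.

Equivalence classes: [x92=x96], [x93=x94], [x95].
Quotient map π: X → X/∼ sends x92 ↦ [x92=x96], x93 ↦ [x93=x94], x94 ↦ [x93=x94], x95 ↦ [x95], x96 ↦ [x92=x96].
For each subset V ⊆ X/∼, compute π^{-1}(V) ⊆ X and check whether π^{-1}(V) ∈ τ. V is open in τ_Q iff π^{-1}(V) ∈ τ.
  V = {}: π^{-1}(V) = ∅ ∈ τ ✓.
  V = {[x92=x96]}: π^{-1}(V) = {x92, x96} ∈ τ ✓.
  V = {[x93=x94]}: π^{-1}(V) = {x93, x94} ∉ τ ✗.
  V = {[x92=x96], [x93=x94]}: π^{-1}(V) = {x92, x93, x94, x96} ∉ τ ✗.
  V = {[x95]}: π^{-1}(V) = {x95} ∉ τ ✗.
  V = {[x92=x96], [x95]}: π^{-1}(V) = {x92, x95, x96} ∉ τ ✗.
  V = {[x93=x94], [x95]}: π^{-1}(V) = {x93, x94, x95} ∉ τ ✗.
  V = {[x92=x96], [x93=x94], [x95]}: π^{-1}(V) = {x92, x93, x94, x95, x96} ∈ τ ✓.
Open sets in the quotient: τ_Q = {{}, {[x92=x96]}, {[x92=x96], [x93=x94], [x95]}} (3 elements).


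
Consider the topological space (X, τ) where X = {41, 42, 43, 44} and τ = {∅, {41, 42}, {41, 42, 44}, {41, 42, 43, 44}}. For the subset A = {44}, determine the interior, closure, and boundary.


int(A) = ∅, cl(A) = {43, 44}, ∂A = {43, 44}.

Closed sets in (X, τ) are complements of opens:
  closed(X, τ) = {∅, {43}, {43, 44}, {41, 42, 43, 44}}.
int(A) = ⋃ {U ∈ τ : U ⊆ A}. Opens contained in A: ∅.
Taking the union of these: int(A) = ∅.
cl(A) = ⋂ {C closed : A ⊆ C}. Closed sets containing A: {43, 44}, {41, 42, 43, 44}.
Intersecting these: cl(A) = {43, 44}.
∂A = cl(A) ∖ int(A) = {43, 44} ∖ ∅ = {43, 44}.


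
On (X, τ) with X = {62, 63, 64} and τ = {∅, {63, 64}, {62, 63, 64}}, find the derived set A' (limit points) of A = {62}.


A' = ∅

For each x ∈ X, list the open sets U ∈ τ with x ∈ U, then check whether U ∩ (A ∖ {x}) ≠ ∅ for every such U.
  x = 62: open {62, 63, 64} ∋ x has {62, 63, 64} ∩ (A ∖ {62}) = ∅, so x is NOT a limit point.
  x = 63: open {63, 64} ∋ x has {63, 64} ∩ (A ∖ {63}) = ∅, so x is NOT a limit point.
  x = 64: open {63, 64} ∋ x has {63, 64} ∩ (A ∖ {64}) = ∅, so x is NOT a limit point.
Collecting: A' = ∅.


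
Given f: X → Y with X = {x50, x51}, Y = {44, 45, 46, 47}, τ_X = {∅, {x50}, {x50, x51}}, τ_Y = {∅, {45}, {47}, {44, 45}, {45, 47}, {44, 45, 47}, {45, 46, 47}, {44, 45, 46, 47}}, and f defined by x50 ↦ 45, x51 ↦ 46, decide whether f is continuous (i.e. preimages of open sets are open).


f IS continuous.

Compute f^{-1}(U) for each U ∈ τ_Y:
  U = ∅: f^{-1}(U) = ∅ ∈ τ_X ✓.
  U = {45}: f^{-1}(U) = {x50} ∈ τ_X ✓.
  U = {47}: f^{-1}(U) = ∅ ∈ τ_X ✓.
  U = {44, 45}: f^{-1}(U) = {x50} ∈ τ_X ✓.
  U = {45, 47}: f^{-1}(U) = {x50} ∈ τ_X ✓.
  U = {44, 45, 47}: f^{-1}(U) = {x50} ∈ τ_X ✓.
  U = {45, 46, 47}: f^{-1}(U) = {x50, x51} ∈ τ_X ✓.
  U = {44, 45, 46, 47}: f^{-1}(U) = {x50, x51} ∈ τ_X ✓.
Every preimage lies in τ_X, so f IS continuous.


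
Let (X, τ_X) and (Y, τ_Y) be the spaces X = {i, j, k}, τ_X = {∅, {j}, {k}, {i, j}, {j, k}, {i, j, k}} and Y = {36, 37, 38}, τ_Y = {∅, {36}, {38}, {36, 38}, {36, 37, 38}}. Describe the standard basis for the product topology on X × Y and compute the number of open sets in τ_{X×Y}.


Basis B = {∅ × ∅, {j} × {36}, {j} × {38}, {k} × {36}, {k} × {38}, {i, j} × {36}, {i, j} × {38}, {j} × {36, 38}, {j, k} × {36}, {j, k} × {38}, {k} × {36, 38}, {i, j, k} × {36}, {i, j, k} × {38}, {j} × {36, 37, 38}, {k} × {36, 37, 38}, {i, j} × {36, 38}, {j, k} × {36, 38}, {i, j} × {36, 37, 38}, {i, j, k} × {36, 38}, {j, k} × {36, 37, 38}, {i, j, k} × {36, 37, 38}}; |τ_{X×Y}| = 70.

Enumerate products U × V with U ∈ τ_X, V ∈ τ_Y (deduplicated):
  ∅ × ∅ = {} (∅)
  {j} × {36} = {(j,36)}
  {j} × {38} = {(j,38)}
  {k} × {36} = {(k,36)}
  {k} × {38} = {(k,38)}
  {i, j} × {36} = {(i,36), (j,36)}
  {i, j} × {38} = {(i,38), (j,38)}
  {j} × {36, 38} = {(j,36), (j,38)}
  {j, k} × {36} = {(j,36), (k,36)}
  {j, k} × {38} = {(j,38), (k,38)}
  {k} × {36, 38} = {(k,36), (k,38)}
  {i, j, k} × {36} = {(i,36), (j,36), (k,36)}
  {i, j, k} × {38} = {(i,38), (j,38), (k,38)}
  {j} × {36, 37, 38} = {(j,36), (j,37), (j,38)}
  {k} × {36, 37, 38} = {(k,36), (k,37), (k,38)}
  {i, j} × {36, 38} = {(i,36), (i,38), (j,36), (j,38)}
  {j, k} × {36, 38} = {(j,36), (j,38), (k,36), (k,38)}
  {i, j} × {36, 37, 38} = {(i,36), (i,37), (i,38), (j,36), (j,37), (j,38)}
  {i, j, k} × {36, 38} = {(i,36), (i,38), (j,36), (j,38), (k,36), (k,38)}
  {j, k} × {36, 37, 38} = {(j,36), (j,37), (j,38), (k,36), (k,37), (k,38)}
  {i, j, k} × {36, 37, 38} = {(i,36), (i,37), (i,38), (j,36), (j,37), (j,38), (k,36), (k,37), (k,38)}
These 21 distinct sets form the basis B.
Close under arbitrary unions to get τ_{X×Y}; counting gives |τ_{X×Y}| = 70.


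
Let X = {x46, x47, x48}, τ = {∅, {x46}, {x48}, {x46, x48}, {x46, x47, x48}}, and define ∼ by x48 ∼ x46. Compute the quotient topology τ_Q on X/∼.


X/∼ = {[x46=x48], [x47]}; |τ_Q| = 3.

Equivalence classes: [x46=x48], [x47].
Quotient map π: X → X/∼ sends x46 ↦ [x46=x48], x47 ↦ [x47], x48 ↦ [x46=x48].
For each subset V ⊆ X/∼, compute π^{-1}(V) ⊆ X and check whether π^{-1}(V) ∈ τ. V is open in τ_Q iff π^{-1}(V) ∈ τ.
  V = {}: π^{-1}(V) = ∅ ∈ τ ✓.
  V = {[x46=x48]}: π^{-1}(V) = {x46, x48} ∈ τ ✓.
  V = {[x47]}: π^{-1}(V) = {x47} ∉ τ ✗.
  V = {[x46=x48], [x47]}: π^{-1}(V) = {x46, x47, x48} ∈ τ ✓.
Open sets in the quotient: τ_Q = {{}, {[x46=x48]}, {[x46=x48], [x47]}} (3 elements).


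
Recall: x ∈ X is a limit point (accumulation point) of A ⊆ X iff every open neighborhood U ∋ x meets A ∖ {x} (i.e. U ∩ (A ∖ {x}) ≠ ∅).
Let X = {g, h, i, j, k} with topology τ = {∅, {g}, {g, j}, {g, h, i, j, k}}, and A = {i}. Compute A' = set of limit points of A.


A' = {h, k}

For each x ∈ X, list the open sets U ∈ τ with x ∈ U, then check whether U ∩ (A ∖ {x}) ≠ ∅ for every such U.
  x = g: open {g} ∋ x has {g} ∩ (A ∖ {g}) = ∅, so x is NOT a limit point.
  x = h: opens ∋ x are {g, h, i, j, k}; each meets A ∖ {h}, so x IS a limit point.
  x = i: open {g, h, i, j, k} ∋ x has {g, h, i, j, k} ∩ (A ∖ {i}) = ∅, so x is NOT a limit point.
  x = j: open {g, j} ∋ x has {g, j} ∩ (A ∖ {j}) = ∅, so x is NOT a limit point.
  x = k: opens ∋ x are {g, h, i, j, k}; each meets A ∖ {k}, so x IS a limit point.
Collecting: A' = {h, k}.


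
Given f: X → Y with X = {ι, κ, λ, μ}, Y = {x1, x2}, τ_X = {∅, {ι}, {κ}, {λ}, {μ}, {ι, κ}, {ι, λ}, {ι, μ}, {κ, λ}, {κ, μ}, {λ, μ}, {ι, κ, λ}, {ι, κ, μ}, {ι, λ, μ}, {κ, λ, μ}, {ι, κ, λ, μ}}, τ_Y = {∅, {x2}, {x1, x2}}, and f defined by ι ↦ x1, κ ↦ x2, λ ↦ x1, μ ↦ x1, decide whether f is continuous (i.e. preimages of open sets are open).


f IS continuous.

Compute f^{-1}(U) for each U ∈ τ_Y:
  U = ∅: f^{-1}(U) = ∅ ∈ τ_X ✓.
  U = {x2}: f^{-1}(U) = {κ} ∈ τ_X ✓.
  U = {x1, x2}: f^{-1}(U) = {ι, κ, λ, μ} ∈ τ_X ✓.
Every preimage lies in τ_X, so f IS continuous.


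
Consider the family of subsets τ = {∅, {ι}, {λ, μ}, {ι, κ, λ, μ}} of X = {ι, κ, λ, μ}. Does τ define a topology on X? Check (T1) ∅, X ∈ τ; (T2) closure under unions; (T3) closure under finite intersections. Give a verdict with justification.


τ is NOT a topology on X.

Axiom (T1): ∅ ∈ τ? Yes; X ∈ τ? Yes.
Axiom (T2/T3): check pairwise unions and intersections of members of τ.
Counterexample for (T2): {ι} ∪ {λ, μ} = {ι, λ, μ} ∉ τ. Therefore τ is NOT a topology.


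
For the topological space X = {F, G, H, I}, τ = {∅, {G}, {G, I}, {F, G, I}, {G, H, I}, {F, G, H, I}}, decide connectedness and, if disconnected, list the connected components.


(X, τ) is connected.

Find clopen sets (U ∈ τ with X ∖ U ∈ τ):
  U = ∅, X ∖ U = {F, G, H, I} — both open, so U is clopen.
  U = {F, G, H, I}, X ∖ U = ∅ — both open, so U is clopen.
Only trivial clopens (∅ and X) exist, so (X, τ) is connected.
Compute connected components by grouping points that agree on all clopens:
  component: {F, G, H, I}


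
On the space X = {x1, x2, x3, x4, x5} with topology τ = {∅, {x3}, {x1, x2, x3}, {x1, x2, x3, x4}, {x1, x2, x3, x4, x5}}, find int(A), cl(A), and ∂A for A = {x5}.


int(A) = ∅, cl(A) = {x5}, ∂A = {x5}.

Closed sets in (X, τ) are complements of opens:
  closed(X, τ) = {∅, {x5}, {x4, x5}, {x1, x2, x4, x5}, {x1, x2, x3, x4, x5}}.
int(A) = ⋃ {U ∈ τ : U ⊆ A}. Opens contained in A: ∅.
Taking the union of these: int(A) = ∅.
cl(A) = ⋂ {C closed : A ⊆ C}. Closed sets containing A: {x5}, {x4, x5}, {x1, x2, x4, x5}, {x1, x2, x3, x4, x5}.
Intersecting these: cl(A) = {x5}.
∂A = cl(A) ∖ int(A) = {x5} ∖ ∅ = {x5}.


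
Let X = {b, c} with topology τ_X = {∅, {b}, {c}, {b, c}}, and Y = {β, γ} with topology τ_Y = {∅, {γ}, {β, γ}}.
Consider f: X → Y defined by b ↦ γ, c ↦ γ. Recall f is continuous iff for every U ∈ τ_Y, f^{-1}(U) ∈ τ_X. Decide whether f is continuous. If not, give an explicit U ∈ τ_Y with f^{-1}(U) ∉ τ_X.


f IS continuous.

Compute f^{-1}(U) for each U ∈ τ_Y:
  U = ∅: f^{-1}(U) = ∅ ∈ τ_X ✓.
  U = {γ}: f^{-1}(U) = {b, c} ∈ τ_X ✓.
  U = {β, γ}: f^{-1}(U) = {b, c} ∈ τ_X ✓.
Every preimage lies in τ_X, so f IS continuous.


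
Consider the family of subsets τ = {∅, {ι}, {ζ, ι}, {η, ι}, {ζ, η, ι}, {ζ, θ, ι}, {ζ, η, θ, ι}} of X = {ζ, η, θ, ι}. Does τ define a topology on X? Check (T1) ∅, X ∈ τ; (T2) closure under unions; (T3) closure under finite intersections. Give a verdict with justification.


τ IS a topology on X.

Axiom (T1): ∅ ∈ τ? Yes; X ∈ τ? Yes.
Axiom (T2/T3): check pairwise unions and intersections of members of τ.
All pairwise intersections and unions checked — each lies in τ. Therefore τ satisfies (T1), (T2), (T3): it IS a topology on X.


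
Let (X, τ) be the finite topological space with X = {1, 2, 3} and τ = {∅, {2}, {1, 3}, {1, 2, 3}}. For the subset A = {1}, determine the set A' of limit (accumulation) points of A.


A' = {3}

For each x ∈ X, list the open sets U ∈ τ with x ∈ U, then check whether U ∩ (A ∖ {x}) ≠ ∅ for every such U.
  x = 1: open {1, 3} ∋ x has {1, 3} ∩ (A ∖ {1}) = ∅, so x is NOT a limit point.
  x = 2: open {2} ∋ x has {2} ∩ (A ∖ {2}) = ∅, so x is NOT a limit point.
  x = 3: opens ∋ x are {1, 3}, {1, 2, 3}; each meets A ∖ {3}, so x IS a limit point.
Collecting: A' = {3}.


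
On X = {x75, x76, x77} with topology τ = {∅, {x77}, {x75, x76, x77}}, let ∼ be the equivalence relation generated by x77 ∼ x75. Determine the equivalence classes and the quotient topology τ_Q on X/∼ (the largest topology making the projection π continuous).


X/∼ = {[x75=x77], [x76]}; |τ_Q| = 2.

Equivalence classes: [x75=x77], [x76].
Quotient map π: X → X/∼ sends x75 ↦ [x75=x77], x76 ↦ [x76], x77 ↦ [x75=x77].
For each subset V ⊆ X/∼, compute π^{-1}(V) ⊆ X and check whether π^{-1}(V) ∈ τ. V is open in τ_Q iff π^{-1}(V) ∈ τ.
  V = {}: π^{-1}(V) = ∅ ∈ τ ✓.
  V = {[x75=x77]}: π^{-1}(V) = {x75, x77} ∉ τ ✗.
  V = {[x76]}: π^{-1}(V) = {x76} ∉ τ ✗.
  V = {[x75=x77], [x76]}: π^{-1}(V) = {x75, x76, x77} ∈ τ ✓.
Open sets in the quotient: τ_Q = {{}, {[x75=x77], [x76]}} (2 elements).


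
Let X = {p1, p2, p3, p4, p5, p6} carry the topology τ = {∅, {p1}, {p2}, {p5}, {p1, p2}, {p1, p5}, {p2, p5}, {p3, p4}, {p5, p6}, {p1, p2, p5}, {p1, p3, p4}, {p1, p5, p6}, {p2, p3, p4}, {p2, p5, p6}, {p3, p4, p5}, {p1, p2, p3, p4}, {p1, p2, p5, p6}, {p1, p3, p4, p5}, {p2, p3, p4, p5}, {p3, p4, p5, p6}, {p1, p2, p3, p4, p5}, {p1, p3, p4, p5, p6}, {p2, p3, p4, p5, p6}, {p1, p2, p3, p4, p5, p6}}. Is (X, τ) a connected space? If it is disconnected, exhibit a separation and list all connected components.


(X, τ) is disconnected; components = [{p1}, {p2}, {p3, p4}, {p5, p6}].

Find clopen sets (U ∈ τ with X ∖ U ∈ τ):
  U = ∅, X ∖ U = {p1, p2, p3, p4, p5, p6} — both open, so U is clopen.
  U = {p1}, X ∖ U = {p2, p3, p4, p5, p6} — both open, so U is clopen.
  U = {p2}, X ∖ U = {p1, p3, p4, p5, p6} — both open, so U is clopen.
  U = {p1, p2}, X ∖ U = {p3, p4, p5, p6} — both open, so U is clopen.
  U = {p3, p4}, X ∖ U = {p1, p2, p5, p6} — both open, so U is clopen.
  U = {p5, p6}, X ∖ U = {p1, p2, p3, p4} — both open, so U is clopen.
  U = {p1, p3, p4}, X ∖ U = {p2, p5, p6} — both open, so U is clopen.
  U = {p1, p5, p6}, X ∖ U = {p2, p3, p4} — both open, so U is clopen.
  U = {p2, p3, p4}, X ∖ U = {p1, p5, p6} — both open, so U is clopen.
  U = {p2, p5, p6}, X ∖ U = {p1, p3, p4} — both open, so U is clopen.
  U = {p1, p2, p3, p4}, X ∖ U = {p5, p6} — both open, so U is clopen.
  U = {p1, p2, p5, p6}, X ∖ U = {p3, p4} — both open, so U is clopen.
  U = {p3, p4, p5, p6}, X ∖ U = {p1, p2} — both open, so U is clopen.
  U = {p1, p3, p4, p5, p6}, X ∖ U = {p2} — both open, so U is clopen.
  U = {p2, p3, p4, p5, p6}, X ∖ U = {p1} — both open, so U is clopen.
  U = {p1, p2, p3, p4, p5, p6}, X ∖ U = ∅ — both open, so U is clopen.
Nontrivial clopen(s) exist: e.g. {p1, p2, p5, p6}. So (X, τ) is disconnected.
Compute connected components by grouping points that agree on all clopens:
  component: {p1}
  component: {p2}
  component: {p3, p4}
  component: {p5, p6}


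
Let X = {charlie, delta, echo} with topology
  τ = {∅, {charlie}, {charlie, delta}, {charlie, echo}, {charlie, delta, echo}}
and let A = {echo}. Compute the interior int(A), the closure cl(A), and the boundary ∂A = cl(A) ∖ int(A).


int(A) = ∅, cl(A) = {echo}, ∂A = {echo}.

Closed sets in (X, τ) are complements of opens:
  closed(X, τ) = {∅, {delta}, {echo}, {delta, echo}, {charlie, delta, echo}}.
int(A) = ⋃ {U ∈ τ : U ⊆ A}. Opens contained in A: ∅.
Taking the union of these: int(A) = ∅.
cl(A) = ⋂ {C closed : A ⊆ C}. Closed sets containing A: {echo}, {delta, echo}, {charlie, delta, echo}.
Intersecting these: cl(A) = {echo}.
∂A = cl(A) ∖ int(A) = {echo} ∖ ∅ = {echo}.


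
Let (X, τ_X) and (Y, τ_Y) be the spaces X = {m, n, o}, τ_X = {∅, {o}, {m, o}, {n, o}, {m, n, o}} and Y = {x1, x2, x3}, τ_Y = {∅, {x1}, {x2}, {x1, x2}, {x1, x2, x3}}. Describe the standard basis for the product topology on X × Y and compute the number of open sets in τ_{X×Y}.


Basis B = {∅ × ∅, {o} × {x1}, {o} × {x2}, {m, o} × {x1}, {m, o} × {x2}, {n, o} × {x1}, {n, o} × {x2}, {o} × {x1, x2}, {m, n, o} × {x1}, {m, n, o} × {x2}, {o} × {x1, x2, x3}, {m, o} × {x1, x2}, {n, o} × {x1, x2}, {m, o} × {x1, x2, x3}, {m, n, o} × {x1, x2}, {n, o} × {x1, x2, x3}, {m, n, o} × {x1, x2, x3}}; |τ_{X×Y}| = 50.

Enumerate products U × V with U ∈ τ_X, V ∈ τ_Y (deduplicated):
  ∅ × ∅ = {} (∅)
  {o} × {x1} = {(o,x1)}
  {o} × {x2} = {(o,x2)}
  {m, o} × {x1} = {(m,x1), (o,x1)}
  {m, o} × {x2} = {(m,x2), (o,x2)}
  {n, o} × {x1} = {(n,x1), (o,x1)}
  {n, o} × {x2} = {(n,x2), (o,x2)}
  {o} × {x1, x2} = {(o,x1), (o,x2)}
  {m, n, o} × {x1} = {(m,x1), (n,x1), (o,x1)}
  {m, n, o} × {x2} = {(m,x2), (n,x2), (o,x2)}
  {o} × {x1, x2, x3} = {(o,x1), (o,x2), (o,x3)}
  {m, o} × {x1, x2} = {(m,x1), (m,x2), (o,x1), (o,x2)}
  {n, o} × {x1, x2} = {(n,x1), (n,x2), (o,x1), (o,x2)}
  {m, o} × {x1, x2, x3} = {(m,x1), (m,x2), (m,x3), (o,x1), (o,x2), (o,x3)}
  {m, n, o} × {x1, x2} = {(m,x1), (m,x2), (n,x1), (n,x2), (o,x1), (o,x2)}
  {n, o} × {x1, x2, x3} = {(n,x1), (n,x2), (n,x3), (o,x1), (o,x2), (o,x3)}
  {m, n, o} × {x1, x2, x3} = {(m,x1), (m,x2), (m,x3), (n,x1), (n,x2), (n,x3), (o,x1), (o,x2), (o,x3)}
These 17 distinct sets form the basis B.
Close under arbitrary unions to get τ_{X×Y}; counting gives |τ_{X×Y}| = 50.


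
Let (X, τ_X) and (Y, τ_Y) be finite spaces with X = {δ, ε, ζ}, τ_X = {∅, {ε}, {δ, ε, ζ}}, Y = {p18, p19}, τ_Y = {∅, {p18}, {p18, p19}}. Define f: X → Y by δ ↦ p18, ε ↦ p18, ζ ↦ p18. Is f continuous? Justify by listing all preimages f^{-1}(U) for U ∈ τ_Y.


f IS continuous.

Compute f^{-1}(U) for each U ∈ τ_Y:
  U = ∅: f^{-1}(U) = ∅ ∈ τ_X ✓.
  U = {p18}: f^{-1}(U) = {δ, ε, ζ} ∈ τ_X ✓.
  U = {p18, p19}: f^{-1}(U) = {δ, ε, ζ} ∈ τ_X ✓.
Every preimage lies in τ_X, so f IS continuous.


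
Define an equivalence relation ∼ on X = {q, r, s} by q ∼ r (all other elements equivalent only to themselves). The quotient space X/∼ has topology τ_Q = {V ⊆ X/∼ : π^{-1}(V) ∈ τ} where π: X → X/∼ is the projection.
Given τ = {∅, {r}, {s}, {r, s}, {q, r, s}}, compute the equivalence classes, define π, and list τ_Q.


X/∼ = {[q=r], [s]}; |τ_Q| = 3.

Equivalence classes: [q=r], [s].
Quotient map π: X → X/∼ sends q ↦ [q=r], r ↦ [q=r], s ↦ [s].
For each subset V ⊆ X/∼, compute π^{-1}(V) ⊆ X and check whether π^{-1}(V) ∈ τ. V is open in τ_Q iff π^{-1}(V) ∈ τ.
  V = {}: π^{-1}(V) = ∅ ∈ τ ✓.
  V = {[q=r]}: π^{-1}(V) = {q, r} ∉ τ ✗.
  V = {[s]}: π^{-1}(V) = {s} ∈ τ ✓.
  V = {[q=r], [s]}: π^{-1}(V) = {q, r, s} ∈ τ ✓.
Open sets in the quotient: τ_Q = {{}, {[s]}, {[q=r], [s]}} (3 elements).


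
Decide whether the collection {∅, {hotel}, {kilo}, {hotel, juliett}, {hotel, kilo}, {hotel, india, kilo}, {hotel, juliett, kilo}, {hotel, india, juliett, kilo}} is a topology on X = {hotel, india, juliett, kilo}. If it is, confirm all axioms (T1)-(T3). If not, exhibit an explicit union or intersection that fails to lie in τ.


τ IS a topology on X.

Axiom (T1): ∅ ∈ τ? Yes; X ∈ τ? Yes.
Axiom (T2/T3): check pairwise unions and intersections of members of τ.
All pairwise intersections and unions checked — each lies in τ. Therefore τ satisfies (T1), (T2), (T3): it IS a topology on X.


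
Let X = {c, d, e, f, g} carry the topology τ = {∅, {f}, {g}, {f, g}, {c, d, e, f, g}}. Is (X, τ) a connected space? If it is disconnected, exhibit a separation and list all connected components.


(X, τ) is connected.

Find clopen sets (U ∈ τ with X ∖ U ∈ τ):
  U = ∅, X ∖ U = {c, d, e, f, g} — both open, so U is clopen.
  U = {c, d, e, f, g}, X ∖ U = ∅ — both open, so U is clopen.
Only trivial clopens (∅ and X) exist, so (X, τ) is connected.
Compute connected components by grouping points that agree on all clopens:
  component: {c, d, e, f, g}


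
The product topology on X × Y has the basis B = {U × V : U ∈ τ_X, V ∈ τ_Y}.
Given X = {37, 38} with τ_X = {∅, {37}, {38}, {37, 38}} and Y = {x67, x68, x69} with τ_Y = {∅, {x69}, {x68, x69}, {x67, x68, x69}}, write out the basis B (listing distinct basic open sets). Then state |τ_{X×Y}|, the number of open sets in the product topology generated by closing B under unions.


Basis B = {∅ × ∅, {37} × {x69}, {38} × {x69}, {37} × {x68, x69}, {37, 38} × {x69}, {38} × {x68, x69}, {37} × {x67, x68, x69}, {38} × {x67, x68, x69}, {37, 38} × {x68, x69}, {37, 38} × {x67, x68, x69}}; |τ_{X×Y}| = 16.

Enumerate products U × V with U ∈ τ_X, V ∈ τ_Y (deduplicated):
  ∅ × ∅ = {} (∅)
  {37} × {x69} = {(37,x69)}
  {38} × {x69} = {(38,x69)}
  {37} × {x68, x69} = {(37,x68), (37,x69)}
  {37, 38} × {x69} = {(37,x69), (38,x69)}
  {38} × {x68, x69} = {(38,x68), (38,x69)}
  {37} × {x67, x68, x69} = {(37,x67), (37,x68), (37,x69)}
  {38} × {x67, x68, x69} = {(38,x67), (38,x68), (38,x69)}
  {37, 38} × {x68, x69} = {(37,x68), (37,x69), (38,x68), (38,x69)}
  {37, 38} × {x67, x68, x69} = {(37,x67), (37,x68), (37,x69), (38,x67), (38,x68), (38,x69)}
These 10 distinct sets form the basis B.
Close under arbitrary unions to get τ_{X×Y}; counting gives |τ_{X×Y}| = 16.


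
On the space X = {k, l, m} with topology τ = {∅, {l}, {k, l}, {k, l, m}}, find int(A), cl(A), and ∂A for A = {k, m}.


int(A) = ∅, cl(A) = {k, m}, ∂A = {k, m}.

Closed sets in (X, τ) are complements of opens:
  closed(X, τ) = {∅, {m}, {k, m}, {k, l, m}}.
int(A) = ⋃ {U ∈ τ : U ⊆ A}. Opens contained in A: ∅.
Taking the union of these: int(A) = ∅.
cl(A) = ⋂ {C closed : A ⊆ C}. Closed sets containing A: {k, m}, {k, l, m}.
Intersecting these: cl(A) = {k, m}.
∂A = cl(A) ∖ int(A) = {k, m} ∖ ∅ = {k, m}.
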